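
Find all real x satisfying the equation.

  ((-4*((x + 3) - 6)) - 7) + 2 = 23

Step 1. [((-4*((x + 3) - 6)) - 7) + 2 = 23] subtract 2: x sits inside (… + 2), so sub: (-4*((x + 3) - 6)) - 7 = 21.
Step 2. [(-4*((x + 3) - 6)) - 7 = 21] add 7: x sits inside (… - 7) ⇒ sub: -4*((x + 3) - 6) = 28.
Step 3. [-4*((x + 3) - 6) = 28] LHS = -4·(…); ÷-4 both sides. So div: (x + 3) - 6 = -7.
Step 4. [(x + 3) - 6 = -7] the outer -6 inverts by adding 6, so sub: x + 3 = -1.
Step 5. [x + 3 = -1] the outer +3 inverts by subtracting 3, so sub: x = -4.

Answer: x ∈ {-4}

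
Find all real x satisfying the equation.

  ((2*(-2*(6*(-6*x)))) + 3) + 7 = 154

Step 1. [((2*(-2*(6*(-6*x)))) + 3) + 7 = 154] the outer +7 inverts by subtracting 7, so sub: (2*(-2*(6*(-6*x)))) + 3 = 147.
Step 2. [(2*(-2*(6*(-6*x)))) + 3 = 147] subtract 3: x sits inside (… + 3), so sub: 2*(-2*(6*(-6*x))) = 144.
Step 3. [2*(-2*(6*(-6*x))) = 144] 2 out front; divide by 2. So div: -2*(6*(-6*x)) = 72.
Step 4. [-2*(6*(-6*x)) = 72] LHS = -2·(…); ÷-2 both sides. So div: 6*(-6*x) = -36.
Step 5. [6*(-6*x) = -36] 6 out front; divide by 6. So div: -6*x = -6.
Step 6. [-6*x = -6] leading coefficient -6: divide by -6. So div: x = 1.

Answer: x ∈ {1}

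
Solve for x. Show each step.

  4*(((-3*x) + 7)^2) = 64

Step 1. [4*(((-3*x) + 7)^2) = 64] divide by the outer 4, so div: ((-3*x) + 7)^2 = 16.
Step 2. [((-3*x) + 7)^2 = 16] 16 ≥ 0, LHS is (·)² — take ±√, so sqrt: (-3*x) + 7 = 4 or -4.
Step 3. [(-3*x) + 7 = 4 or -4] +7 is outermost — subtract 7 both sides, so sub: -3*x = -3 or -11.
Step 4. [-3*x = -3 or -11] -3 out front; divide by -3, so div: x = 1 or 11/3.

Answer: x ∈ {1, 11/3}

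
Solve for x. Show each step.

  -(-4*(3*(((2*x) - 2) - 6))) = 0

Step 1. [-(-4*(3*(((2*x) - 2) - 6))) = 0] leading − — multiply by −1. So neg: -4*(3*(((2*x) - 2) - 6)) = 0.
Step 2. [-4*(3*(((2*x) - 2) - 6)) = 0] -4·(inner) — divide through by -4. So div: 3*(((2*x) - 2) - 6) = 0.
Step 3. [3*(((2*x) - 2) - 6) = 0] LHS = 3·(…); ÷3 both sides ⇒ div: ((2*x) - 2) - 6 = 0.
Step 4. [((2*x) - 2) - 6 = 0] the outer -6 inverts by adding 6. So sub: (2*x) - 2 = 6.
Step 5. [(2*x) - 2 = 6] the outer -2 inverts by adding 2 ⇒ sub: 2*x = 8.
Step 6. [2*x = 8] LHS = 2·(…); ÷2 both sides ⇒ div: x = 4.

Answer: x ∈ {4}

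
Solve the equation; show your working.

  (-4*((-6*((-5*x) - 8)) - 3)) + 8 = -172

Step 1. [(-4*((-6*((-5*x) - 8)) - 3)) + 8 = -172] peel the +8: subtract 8 from each side, so sub: -4*((-6*((-5*x) - 8)) - 3) = -180.
Step 2. [-4*((-6*((-5*x) - 8)) - 3) = -180] -4·(inner) — divide through by -4. So div: (-6*((-5*x) - 8)) - 3 = 45.
Step 3. [(-6*((-5*x) - 8)) - 3 = 45] the outer -3 inverts by adding 3. So sub: -6*((-5*x) - 8) = 48.
Step 4. [-6*((-5*x) - 8) = 48] -6·(inner) — divide through by -6. So div: (-5*x) - 8 = -8.
Step 5. [(-5*x) - 8 = -8] peel the -8: add 8 from each side, so sub: -5*x = 0.
Step 6. [-5*x = 0] leading coefficient -5: divide by -5, so div: x = 0.

Answer: x ∈ {0}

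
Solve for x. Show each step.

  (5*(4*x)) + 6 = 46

Step 1. [(5*(4*x)) + 6 = 46] the outer +6 inverts by subtracting 6 ⇒ sub: 5*(4*x) = 40.
Step 2. [5*(4*x) = 40] LHS = 5·(…); ÷5 both sides. So div: 4*x = 8.
Step 3. [4*x = 8] leading coefficient 4: divide by 4 ⇒ div: x = 2.

Answer: x ∈ {2}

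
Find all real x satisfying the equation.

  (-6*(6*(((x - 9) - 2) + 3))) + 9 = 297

Step 1. [(-6*(6*(((x - 9) - 2) + 3))) + 9 = 297] +9 is outermost — subtract 9 both sides, so sub: -6*(6*(((x - 9) - 2) + 3)) = 288.
Step 2. [-6*(6*(((x - 9) - 2) + 3)) = 288] -6·(inner) — divide through by -6 ⇒ div: 6*(((x - 9) - 2) + 3) = -48.
Step 3. [6*(((x - 9) - 2) + 3) = -48] leading coefficient 6: divide by 6, so div: ((x - 9) - 2) + 3 = -8.
Step 4. [((x - 9) - 2) + 3 = -8] peel the +3: subtract 3 from each side ⇒ sub: (x - 9) - 2 = -11.
Step 5. [(x - 9) - 2 = -11] -2 is outermost — add 2 both sides. So sub: x - 9 = -9.
Step 6. [x - 9 = -9] the outer -9 inverts by adding 9, so sub: x = 0.

Answer: x ∈ {0}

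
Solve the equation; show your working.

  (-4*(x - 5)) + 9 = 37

Step 1. [(-4*(x - 5)) + 9 = 37] peel the +9: subtract 9 from each side, so sub: -4*(x - 5) = 28.
Step 2. [-4*(x - 5) = 28] leading coefficient -4: divide by -4. So div: x - 5 = -7.
Step 3. [x - 5 = -7] -5 is outermost — add 5 both sides, so sub: x = -2.

Answer: x ∈ {-2}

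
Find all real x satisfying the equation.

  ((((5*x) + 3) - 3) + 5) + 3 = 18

Step 1. [((((5*x) + 3) - 3) + 5) + 3 = 18] the outer +3 inverts by subtracting 3. So sub: (((5*x) + 3) - 3) + 5 = 15.
Step 2. [(((5*x) + 3) - 3) + 5 = 15] +5 is outermost — subtract 5 both sides ⇒ sub: ((5*x) + 3) - 3 = 10.
Step 3. [((5*x) + 3) - 3 = 10] add 3: x sits inside (… - 3). So sub: (5*x) + 3 = 13.
Step 4. [(5*x) + 3 = 13] the outer +3 inverts by subtracting 3. So sub: 5*x = 10.
Step 5. [5*x = 10] 5·(inner) — divide through by 5, so div: x = 2.

Answer: x ∈ {2}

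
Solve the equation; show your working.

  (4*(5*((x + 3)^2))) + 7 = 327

Step 1. [(4*(5*((x + 3)^2))) + 7 = 327] subtract 7: x sits inside (… + 7), so sub: 4*(5*((x + 3)^2)) = 320.
Step 2. [4*(5*((x + 3)^2)) = 320] divide by the outer 4. So div: 5*((x + 3)^2) = 80.
Step 3. [5*((x + 3)^2) = 80] LHS = 5·(…); ÷5 both sides, so div: (x + 3)^2 = 16.
Step 4. [(x + 3)^2 = 16] √ both sides: 16 ≥ 0 gives two branches. So sqrt: x + 3 = 4 or -4.
Step 5. [x + 3 = 4 or -4] peel the +3: subtract 3 from each side ⇒ sub: x = 1 or -7.

Answer: x ∈ {-7, 1}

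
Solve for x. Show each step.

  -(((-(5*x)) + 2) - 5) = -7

Step 1. [-(((-(5*x)) + 2) - 5) = -7] leading − — multiply by −1, so neg: ((-(5*x)) + 2) - 5 = 7.
Step 2. [((-(5*x)) + 2) - 5 = 7] 5 comes off first (add 5) ⇒ sub: (-(5*x)) + 2 = 12.
Step 3. [(-(5*x)) + 2 = 12] 2 comes off first (subtract 2), so sub: -(5*x) = 10.
Step 4. [-(5*x) = 10] LHS negated; negate both sides. So neg: 5*x = -10.
Step 5. [5*x = -10] 5·(inner) — divide through by 5, so div: x = -2.

Answer: x ∈ {-2}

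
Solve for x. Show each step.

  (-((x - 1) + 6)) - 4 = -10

Step 1. [(-((x - 1) + 6)) - 4 = -10] add 4: x sits inside (… - 4), so sub: -((x - 1) + 6) = -6.
Step 2. [-((x - 1) + 6) = -6] LHS negated; negate both sides, so neg: (x - 1) + 6 = 6.
Step 3. [(x - 1) + 6 = 6] peel the +6: subtract 6 from each side, so sub: x - 1 = 0.
Step 4. [x - 1 = 0] the outer -1 inverts by adding 1. So sub: x = 1.

Answer: x ∈ {1}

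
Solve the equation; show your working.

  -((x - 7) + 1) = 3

Step 1. [-((x - 7) + 1) = 3] flip signs both sides, so neg: (x - 7) + 1 = -3.
Step 2. [(x - 7) + 1 = -3] the outer +1 inverts by subtracting 1. So sub: x - 7 = -4.
Step 3. [x - 7 = -4] -7 is outermost — add 7 both sides, so sub: x = 3.

Answer: x ∈ {3}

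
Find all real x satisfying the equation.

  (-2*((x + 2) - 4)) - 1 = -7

Step 1. [(-2*((x + 2) - 4)) - 1 = -7] add 1: x sits inside (… - 1), so sub: -2*((x + 2) - 4) = -6.
Step 2. [-2*((x + 2) - 4) = -6] -2·(inner) — divide through by -2. So div: (x + 2) - 4 = 3.
Step 3. [(x + 2) - 4 = 3] the outer -4 inverts by adding 4 ⇒ sub: x + 2 = 7.
Step 4. [x + 2 = 7] the outer +2 inverts by subtracting 2 ⇒ sub: x = 5.

Answer: x ∈ {5}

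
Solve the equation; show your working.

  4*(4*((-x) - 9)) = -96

Step 1. [4*(4*((-x) - 9)) = -96] divide by the outer 4, so div: 4*((-x) - 9) = -24.
Step 2. [4*((-x) - 9) = -24] 4 out front; divide by 4, so div: (-x) - 9 = -6.
Step 3. [(-x) - 9 = -6] -9 is outermost — add 9 both sides, so sub: -x = 3.
Step 4. [-x = 3] flip signs both sides ⇒ neg: x = -3.

Answer: x ∈ {-3}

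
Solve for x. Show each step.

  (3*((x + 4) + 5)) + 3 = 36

Step 1. [(3*((x + 4) + 5)) + 3 = 36] 3 divides every term; factor it out, so factor: ((x + 4) + 5) + 1 = 12.
Step 2. [((x + 4) + 5) + 1 = 12] subtract 1: x sits inside (… + 1) ⇒ sub: (x + 4) + 5 = 11.
Step 3. [(x + 4) + 5 = 11] the outer +5 inverts by subtracting 5 ⇒ sub: x + 4 = 6.
Step 4. [x + 4 = 6] 4 comes off first (subtract 4), so sub: x = 2.

Answer: x ∈ {2}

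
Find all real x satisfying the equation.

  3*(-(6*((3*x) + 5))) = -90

Step 1. [3*(-(6*((3*x) + 5))) = -90] LHS = 3·(…); ÷3 both sides, so div: -(6*((3*x) + 5)) = -30.
Step 2. [-(6*((3*x) + 5)) = -30] LHS negated; negate both sides, so neg: 6*((3*x) + 5) = 30.
Step 3. [6*((3*x) + 5) = 30] 6 out front; divide by 6 ⇒ div: (3*x) + 5 = 5.
Step 4. [(3*x) + 5 = 5] 5 comes off first (subtract 5). So sub: 3*x = 0.
Step 5. [3*x = 0] 3 out front; divide by 3. So div: x = 0.

Answer: x ∈ {0}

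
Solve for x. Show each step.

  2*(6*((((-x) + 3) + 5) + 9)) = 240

Step 1. [2*(6*((((-x) + 3) + 5) + 9)) = 240] divide by the outer 2 ⇒ div: 6*((((-x) + 3) + 5) + 9) = 120.
Step 2. [6*((((-x) + 3) + 5) + 9) = 120] leading coefficient 6: divide by 6 ⇒ div: (((-x) + 3) + 5) + 9 = 20.
Step 3. [(((-x) + 3) + 5) + 9 = 20] peel the +9: subtract 9 from each side. So sub: ((-x) + 3) + 5 = 11.
Step 4. [((-x) + 3) + 5 = 11] the outer +5 inverts by subtracting 5. So sub: (-x) + 3 = 6.
Step 5. [(-x) + 3 = 6] subtract 3: x sits inside (… + 3). So sub: -x = 3.
Step 6. [-x = 3] flip signs both sides, so neg: x = -3.

Answer: x ∈ {-3}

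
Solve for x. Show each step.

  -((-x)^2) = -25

Step 1. [-((-x)^2) = -25] flip signs both sides ⇒ neg: (-x)^2 = 25.
Step 2. [(-x)^2 = 25] 25 ≥ 0, LHS is (·)² — take ±√, so sqrt: -x = 5 or -5.
Step 3. [-x = 5 or -5] leading − — multiply by −1. So neg: x = -5 or 5.

Answer: x ∈ {-5, 5}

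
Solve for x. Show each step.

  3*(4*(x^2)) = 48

Step 1. [3*(4*(x^2)) = 48] leading coefficient 3: divide by 3, so div: 4*(x^2) = 16.
Step 2. [4*(x^2) = 16] leading coefficient 4: divide by 4. So div: x^2 = 4.
Step 3. [x^2 = 4] √ both sides: 4 ≥ 0 gives two branches, so sqrt: x = 2 or -2.

Answer: x ∈ {-2, 2}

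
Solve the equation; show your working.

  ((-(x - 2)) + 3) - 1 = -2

Step 1. [((-(x - 2)) + 3) - 1 = -2] -1 is outermost — add 1 both sides ⇒ sub: (-(x - 2)) + 3 = -1.
Step 2. [(-(x - 2)) + 3 = -1] 3 comes off first (subtract 3). So sub: -(x - 2) = -4.
Step 3. [-(x - 2) = -4] leading − — multiply by −1. So neg: x - 2 = 4.
Step 4. [x - 2 = 4] -2 is outermost — add 2 both sides ⇒ sub: x = 6.

Answer: x ∈ {6}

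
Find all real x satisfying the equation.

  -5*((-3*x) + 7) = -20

Step 1. [-5*((-3*x) + 7) = -20] leading coefficient -5: divide by -5. So div: (-3*x) + 7 = 4.
Step 2. [(-3*x) + 7 = 4] 7 comes off first (subtract 7), so sub: -3*x = -3.
Step 3. [-3*x = -3] LHS = -3·(…); ÷-3 both sides, so div: x = 1.

Answer: x ∈ {1}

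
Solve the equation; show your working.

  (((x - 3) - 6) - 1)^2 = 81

Step 1. [(((x - 3) - 6) - 1)^2 = 81] LHS squared, RHS 81 ≥ 0: apply √ (±), so sqrt: ((x - 3) - 6) - 1 = 9 or -9.
Step 2. [((x - 3) - 6) - 1 = 9 or -9] peel the -1: add 1 from each side. So sub: (x - 3) - 6 = 10 or -8.
Step 3. [(x - 3) - 6 = 10 or -8] peel the -6: add 6 from each side ⇒ sub: x - 3 = 16 or -2.
Step 4. [x - 3 = 16 or -2] peel the -3: add 3 from each side ⇒ sub: x = 19 or 1.

Answer: x ∈ {1, 19}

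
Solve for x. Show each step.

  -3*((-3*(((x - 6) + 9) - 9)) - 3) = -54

Step 1. [-3*((-3*(((x - 6) + 9) - 9)) - 3) = -54] divide by the outer -3 ⇒ div: (-3*(((x - 6) + 9) - 9)) - 3 = 18.
Step 2. [(-3*(((x - 6) + 9) - 9)) - 3 = 18] peel the -3: add 3 from each side ⇒ sub: -3*(((x - 6) + 9) - 9) = 21.
Step 3. [-3*(((x - 6) + 9) - 9) = 21] -3 out front; divide by -3, so div: ((x - 6) + 9) - 9 = -7.
Step 4. [((x - 6) + 9) - 9 = -7] 9 comes off first (add 9), so sub: (x - 6) + 9 = 2.
Step 5. [(x - 6) + 9 = 2] subtract 9: x sits inside (… + 9). So sub: x - 6 = -7.
Step 6. [x - 6 = -7] peel the -6: add 6 from each side ⇒ sub: x = -1.

Answer: x ∈ {-1}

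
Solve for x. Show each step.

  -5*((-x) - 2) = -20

Step 1. [-5*((-x) - 2) = -20] LHS = -5·(…); ÷-5 both sides, so div: (-x) - 2 = 4.
Step 2. [(-x) - 2 = 4] the outer -2 inverts by adding 2. So sub: -x = 6.
Step 3. [-x = 6] LHS negated; negate both sides ⇒ neg: x = -6.

Answer: x ∈ {-6}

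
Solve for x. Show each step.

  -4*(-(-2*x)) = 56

Step 1. [-4*(-(-2*x)) = 56] -4 out front; divide by -4 ⇒ div: -(-2*x) = -14.
Step 2. [-(-2*x) = -14] LHS negated; negate both sides ⇒ neg: -2*x = 14.
Step 3. [-2*x = 14] leading coefficient -2: divide by -2. So div: x = -7.

Answer: x ∈ {-7}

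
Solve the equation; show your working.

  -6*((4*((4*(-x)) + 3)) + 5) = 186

Step 1. [-6*((4*((4*(-x)) + 3)) + 5) = 186] -6·(inner) — divide through by -6, so div: (4*((4*(-x)) + 3)) + 5 = -31.
Step 2. [(4*((4*(-x)) + 3)) + 5 = -31] +5 is outermost — subtract 5 both sides ⇒ sub: 4*((4*(-x)) + 3) = -36.
Step 3. [4*((4*(-x)) + 3) = -36] 4·(inner) — divide through by 4, so div: (4*(-x)) + 3 = -9.
Step 4. [(4*(-x)) + 3 = -9] 3 comes off first (subtract 3). So sub: 4*(-x) = -12.
Step 5. [4*(-x) = -12] 4·(inner) — divide through by 4 ⇒ div: -x = -3.
Step 6. [-x = -3] leading − — multiply by −1 ⇒ neg: x = 3.

Answer: x ∈ {3}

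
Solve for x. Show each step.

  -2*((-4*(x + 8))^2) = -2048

Step 1. [-2*((-4*(x + 8))^2) = -2048] divide by the outer -2 ⇒ div: (-4*(x + 8))^2 = 1024.
Step 2. [(-4*(x + 8))^2 = 1024] √ both sides: 1024 ≥ 0 gives two branches, so sqrt: -4*(x + 8) = 32 or -32.
Step 3. [-4*(x + 8) = 32 or -32] LHS = -4·(…); ÷-4 both sides ⇒ div: x + 8 = -8 or 8.
Step 4. [x + 8 = -8 or 8] peel the +8: subtract 8 from each side. So sub: x = -16 or 0.

Answer: x ∈ {-16, 0}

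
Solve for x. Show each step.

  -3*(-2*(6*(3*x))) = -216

Step 1. [-3*(-2*(6*(3*x))) = -216] -3 out front; divide by -3, so div: -2*(6*(3*x)) = 72.
Step 2. [-2*(6*(3*x)) = 72] -2 out front; divide by -2, so div: 6*(3*x) = -36.
Step 3. [6*(3*x) = -36] 6·(inner) — divide through by 6 ⇒ div: 3*x = -6.
Step 4. [3*x = -6] leading coefficient 3: divide by 3 ⇒ div: x = -2.

Answer: x ∈ {-2}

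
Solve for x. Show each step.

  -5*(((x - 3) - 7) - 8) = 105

Step 1. [-5*(((x - 3) - 7) - 8) = 105] -5·(inner) — divide through by -5, so div: ((x - 3) - 7) - 8 = -21.
Step 2. [((x - 3) - 7) - 8 = -21] 8 comes off first (add 8), so sub: (x - 3) - 7 = -13.
Step 3. [(x - 3) - 7 = -13] the outer -7 inverts by adding 7 ⇒ sub: x - 3 = -6.
Step 4. [x - 3 = -6] peel the -3: add 3 from each side, so sub: x = -3.

Answer: x ∈ {-3}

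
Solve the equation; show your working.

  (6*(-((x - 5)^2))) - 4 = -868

Step 1. [(6*(-((x - 5)^2))) - 4 = -868] add 4: x sits inside (… - 4) ⇒ sub: 6*(-((x - 5)^2)) = -864.
Step 2. [6*(-((x - 5)^2)) = -864] leading coefficient 6: divide by 6. So div: -((x - 5)^2) = -144.
Step 3. [-((x - 5)^2) = -144] LHS negated; negate both sides. So neg: (x - 5)^2 = 144.
Step 4. [(x - 5)^2 = 144] LHS squared, RHS 144 ≥ 0: apply √ (±). So sqrt: x - 5 = 12 or -12.
Step 5. [x - 5 = 12 or -12] the outer -5 inverts by adding 5, so sub: x = 17 or -7.

Answer: x ∈ {-7, 17}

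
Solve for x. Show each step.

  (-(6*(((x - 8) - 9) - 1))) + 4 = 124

Step 1. [(-(6*(((x - 8) - 9) - 1))) + 4 = 124] the outer +4 inverts by subtracting 4. So sub: -(6*(((x - 8) - 9) - 1)) = 120.
Step 2. [-(6*(((x - 8) - 9) - 1)) = 120] LHS negated; negate both sides ⇒ neg: 6*(((x - 8) - 9) - 1) = -120.
Step 3. [6*(((x - 8) - 9) - 1) = -120] 6 out front; divide by 6. So div: ((x - 8) - 9) - 1 = -20.
Step 4. [((x - 8) - 9) - 1 = -20] 1 comes off first (add 1) ⇒ sub: (x - 8) - 9 = -19.
Step 5. [(x - 8) - 9 = -19] -9 is outermost — add 9 both sides, so sub: x - 8 = -10.
Step 6. [x - 8 = -10] -8 is outermost — add 8 both sides. So sub: x = -2.

Answer: x ∈ {-2}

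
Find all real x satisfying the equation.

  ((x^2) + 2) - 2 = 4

Step 1. [((x^2) + 2) - 2 = 4] peel the -2: add 2 from each side. So sub: (x^2) + 2 = 6.
Step 2. [(x^2) + 2 = 6] the outer +2 inverts by subtracting 2. So sub: x^2 = 4.
Step 3. [x^2 = 4] √ both sides: 4 ≥ 0 gives two branches ⇒ sqrt: x = 2 or -2.

Answer: x ∈ {-2, 2}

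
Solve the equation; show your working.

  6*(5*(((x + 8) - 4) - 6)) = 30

Step 1. [6*(5*(((x + 8) - 4) - 6)) = 30] LHS = 6·(…); ÷6 both sides, so div: 5*(((x + 8) - 4) - 6) = 5.
Step 2. [5*(((x + 8) - 4) - 6) = 5] leading coefficient 5: divide by 5 ⇒ div: ((x + 8) - 4) - 6 = 1.
Step 3. [((x + 8) - 4) - 6 = 1] the outer -6 inverts by adding 6. So sub: (x + 8) - 4 = 7.
Step 4. [(x + 8) - 4 = 7] peel the -4: add 4 from each side ⇒ sub: x + 8 = 11.
Step 5. [x + 8 = 11] the outer +8 inverts by subtracting 8 ⇒ sub: x = 3.

Answer: x ∈ {3}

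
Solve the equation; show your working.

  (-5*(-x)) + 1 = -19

Step 1. [(-5*(-x)) + 1 = -19] 1 comes off first (subtract 1), so sub: -5*(-x) = -20.
Step 2. [-5*(-x) = -20] divide by the outer -5. So div: -x = 4.
Step 3. [-x = 4] leading − — multiply by −1 ⇒ neg: x = -4.

Answer: x ∈ {-4}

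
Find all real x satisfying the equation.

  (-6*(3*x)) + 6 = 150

Step 1. [(-6*(3*x)) + 6 = 150] common factor -6 (LHS and 150) — divide through, so factor: (3*x) - 1 = -25.
Step 2. [(3*x) - 1 = -25] peel the -1: add 1 from each side, so sub: 3*x = -24.
Step 3. [3*x = -24] divide by the outer 3. So div: x = -8.

Answer: x ∈ {-8}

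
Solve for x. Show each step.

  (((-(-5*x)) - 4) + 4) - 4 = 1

Step 1. [(((-(-5*x)) - 4) + 4) - 4 = 1] -4 is outermost — add 4 both sides, so sub: ((-(-5*x)) - 4) + 4 = 5.
Step 2. [((-(-5*x)) - 4) + 4 = 5] 4 comes off first (subtract 4), so sub: (-(-5*x)) - 4 = 1.
Step 3. [(-(-5*x)) - 4 = 1] peel the -4: add 4 from each side ⇒ sub: -(-5*x) = 5.
Step 4. [-(-5*x) = 5] LHS negated; negate both sides, so neg: -5*x = -5.
Step 5. [-5*x = -5] -5·(inner) — divide through by -5 ⇒ div: x = 1.

Answer: x ∈ {1}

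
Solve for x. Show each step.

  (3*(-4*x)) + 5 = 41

Step 1. [(3*(-4*x)) + 5 = 41] peel the +5: subtract 5 from each side ⇒ sub: 3*(-4*x) = 36.
Step 2. [3*(-4*x) = 36] leading coefficient 3: divide by 3 ⇒ div: -4*x = 12.
Step 3. [-4*x = 12] -4 out front; divide by -4, so div: x = -3.

Answer: x ∈ {-3}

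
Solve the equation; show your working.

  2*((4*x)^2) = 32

Step 1. [2*((4*x)^2) = 32] leading coefficient 2: divide by 2, so div: (4*x)^2 = 16.
Step 2. [(4*x)^2 = 16] 16 ≥ 0, LHS is (·)² — take ±√, so sqrt: 4*x = 4 or -4.
Step 3. [4*x = 4 or -4] 4·(inner) — divide through by 4. So div: x = 1 or -1.

Answer: x ∈ {-1, 1}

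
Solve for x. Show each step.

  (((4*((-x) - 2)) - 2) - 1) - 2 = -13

Step 1. [(((4*((-x) - 2)) - 2) - 1) - 2 = -13] the outer -2 inverts by adding 2 ⇒ sub: ((4*((-x) - 2)) - 2) - 1 = -11.
Step 2. [((4*((-x) - 2)) - 2) - 1 = -11] 1 comes off first (add 1). So sub: (4*((-x) - 2)) - 2 = -10.
Step 3. [(4*((-x) - 2)) - 2 = -10] 2 comes off first (add 2), so sub: 4*((-x) - 2) = -8.
Step 4. [4*((-x) - 2) = -8] 4·(inner) — divide through by 4 ⇒ div: (-x) - 2 = -2.
Step 5. [(-x) - 2 = -2] 2 comes off first (add 2) ⇒ sub: -x = 0.
Step 6. [-x = 0] leading − — multiply by −1. So neg: x = 0.

Answer: x ∈ {0}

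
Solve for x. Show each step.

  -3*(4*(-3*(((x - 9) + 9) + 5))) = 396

Step 1. [-3*(4*(-3*(((x - 9) + 9) + 5))) = 396] -3 out front; divide by -3, so div: 4*(-3*(((x - 9) + 9) + 5)) = -132.
Step 2. [4*(-3*(((x - 9) + 9) + 5)) = -132] 4·(inner) — divide through by 4, so div: -3*(((x - 9) + 9) + 5) = -33.
Step 3. [-3*(((x - 9) + 9) + 5) = -33] -3 out front; divide by -3, so div: ((x - 9) + 9) + 5 = 11.
Step 4. [((x - 9) + 9) + 5 = 11] +5 is outermost — subtract 5 both sides ⇒ sub: (x - 9) + 9 = 6.
Step 5. [(x - 9) + 9 = 6] peel the +9: subtract 9 from each side, so sub: x - 9 = -3.
Step 6. [x - 9 = -3] -9 is outermost — add 9 both sides ⇒ sub: x = 6.

Answer: x ∈ {6}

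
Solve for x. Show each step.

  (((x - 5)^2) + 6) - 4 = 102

Step 1. [(((x - 5)^2) + 6) - 4 = 102] peel the -4: add 4 from each side, so sub: ((x - 5)^2) + 6 = 106.
Step 2. [((x - 5)^2) + 6 = 106] the outer +6 inverts by subtracting 6 ⇒ sub: (x - 5)^2 = 100.
Step 3. [(x - 5)^2 = 100] LHS squared, RHS 100 ≥ 0: apply √ (±) ⇒ sqrt: x - 5 = 10 or -10.
Step 4. [x - 5 = 10 or -10] add 5: x sits inside (… - 5), so sub: x = 15 or -5.

Answer: x ∈ {-5, 15}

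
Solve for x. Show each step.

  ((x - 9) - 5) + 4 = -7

Step 1. [((x - 9) - 5) + 4 = -7] +4 is outermost — subtract 4 both sides ⇒ sub: (x - 9) - 5 = -11.
Step 2. [(x - 9) - 5 = -11] 5 comes off first (add 5), so sub: x - 9 = -6.
Step 3. [x - 9 = -6] add 9: x sits inside (… - 9), so sub: x = 3.

Answer: x ∈ {3}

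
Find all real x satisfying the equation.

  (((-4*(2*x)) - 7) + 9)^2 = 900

Step 1. [(((-4*(2*x)) - 7) + 9)^2 = 900] 900 ≥ 0, LHS is (·)² — take ±√ ⇒ sqrt: ((-4*(2*x)) - 7) + 9 = 30 or -30.
Step 2. [((-4*(2*x)) - 7) + 9 = 30 or -30] the outer +9 inverts by subtracting 9. So sub: (-4*(2*x)) - 7 = 21 or -39.
Step 3. [(-4*(2*x)) - 7 = 21 or -39] -7 is outermost — add 7 both sides ⇒ sub: -4*(2*x) = 28 or -32.
Step 4. [-4*(2*x) = 28 or -32] LHS = -4·(…); ÷-4 both sides. So div: 2*x = -7 or 8.
Step 5. [2*x = -7 or 8] LHS = 2·(…); ÷2 both sides. So div: x = -7/2 or 4.

Answer: x ∈ {-7/2, 4}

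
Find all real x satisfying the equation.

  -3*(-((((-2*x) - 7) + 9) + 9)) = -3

Step 1. [-3*(-((((-2*x) - 7) + 9) + 9)) = -3] LHS = -3·(…); ÷-3 both sides. So div: -((((-2*x) - 7) + 9) + 9) = 1.
Step 2. [-((((-2*x) - 7) + 9) + 9) = 1] LHS negated; negate both sides. So neg: (((-2*x) - 7) + 9) + 9 = -1.
Step 3. [(((-2*x) - 7) + 9) + 9 = -1] peel the +9: subtract 9 from each side, so sub: ((-2*x) - 7) + 9 = -10.
Step 4. [((-2*x) - 7) + 9 = -10] subtract 9: x sits inside (… + 9). So sub: (-2*x) - 7 = -19.
Step 5. [(-2*x) - 7 = -19] peel the -7: add 7 from each side, so sub: -2*x = -12.
Step 6. [-2*x = -12] leading coefficient -2: divide by -2 ⇒ div: x = 6.

Answer: x ∈ {6}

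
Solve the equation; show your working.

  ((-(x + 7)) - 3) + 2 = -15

Step 1. [((-(x + 7)) - 3) + 2 = -15] subtract 2: x sits inside (… + 2) ⇒ sub: (-(x + 7)) - 3 = -17.
Step 2. [(-(x + 7)) - 3 = -17] -3 is outermost — add 3 both sides, so sub: -(x + 7) = -14.
Step 3. [-(x + 7) = -14] LHS negated; negate both sides. So neg: x + 7 = 14.
Step 4. [x + 7 = 14] +7 is outermost — subtract 7 both sides, so sub: x = 7.

Answer: x ∈ {7}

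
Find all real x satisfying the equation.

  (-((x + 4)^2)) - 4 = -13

Step 1. [(-((x + 4)^2)) - 4 = -13] the outer -4 inverts by adding 4. So sub: -((x + 4)^2) = -9.
Step 2. [-((x + 4)^2) = -9] leading − — multiply by −1, so neg: (x + 4)^2 = 9.
Step 3. [(x + 4)^2 = 9] √ both sides: 9 ≥ 0 gives two branches, so sqrt: x + 4 = 3 or -3.
Step 4. [x + 4 = 3 or -3] 4 comes off first (subtract 4). So sub: x = -1 or -7.

Answer: x ∈ {-7, -1}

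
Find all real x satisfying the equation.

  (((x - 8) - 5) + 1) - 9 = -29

Step 1. [(((x - 8) - 5) + 1) - 9 = -29] add 9: x sits inside (… - 9). So sub: ((x - 8) - 5) + 1 = -20.
Step 2. [((x - 8) - 5) + 1 = -20] peel the +1: subtract 1 from each side, so sub: (x - 8) - 5 = -21.
Step 3. [(x - 8) - 5 = -21] 5 comes off first (add 5) ⇒ sub: x - 8 = -16.
Step 4. [x - 8 = -16] the outer -8 inverts by adding 8. So sub: x = -8.

Answer: x ∈ {-8}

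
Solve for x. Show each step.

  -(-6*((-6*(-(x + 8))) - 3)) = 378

Step 1. [-(-6*((-6*(-(x + 8))) - 3)) = 378] LHS negated; negate both sides ⇒ neg: -6*((-6*(-(x + 8))) - 3) = -378.
Step 2. [-6*((-6*(-(x + 8))) - 3) = -378] leading coefficient -6: divide by -6, so div: (-6*(-(x + 8))) - 3 = 63.
Step 3. [(-6*(-(x + 8))) - 3 = 63] 3 comes off first (add 3) ⇒ sub: -6*(-(x + 8)) = 66.
Step 4. [-6*(-(x + 8)) = 66] LHS = -6·(…); ÷-6 both sides. So div: -(x + 8) = -11.
Step 5. [-(x + 8) = -11] leading − — multiply by −1, so neg: x + 8 = 11.
Step 6. [x + 8 = 11] the outer +8 inverts by subtracting 8, so sub: x = 3.

Answer: x ∈ {3}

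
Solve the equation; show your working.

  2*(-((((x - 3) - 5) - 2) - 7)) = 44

Step 1. [2*(-((((x - 3) - 5) - 2) - 7)) = 44] leading coefficient 2: divide by 2. So div: -((((x - 3) - 5) - 2) - 7) = 22.
Step 2. [-((((x - 3) - 5) - 2) - 7) = 22] LHS negated; negate both sides, so neg: (((x - 3) - 5) - 2) - 7 = -22.
Step 3. [(((x - 3) - 5) - 2) - 7 = -22] peel the -7: add 7 from each side. So sub: ((x - 3) - 5) - 2 = -15.
Step 4. [((x - 3) - 5) - 2 = -15] peel the -2: add 2 from each side. So sub: (x - 3) - 5 = -13.
Step 5. [(x - 3) - 5 = -13] the outer -5 inverts by adding 5. So sub: x - 3 = -8.
Step 6. [x - 3 = -8] -3 is outermost — add 3 both sides. So sub: x = -5.

Answer: x ∈ {-5}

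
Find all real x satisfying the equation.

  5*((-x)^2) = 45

Step 1. [5*((-x)^2) = 45] 5 out front; divide by 5. So div: (-x)^2 = 9.
Step 2. [(-x)^2 = 9] LHS squared, RHS 9 ≥ 0: apply √ (±) ⇒ sqrt: -x = 3 or -3.
Step 3. [-x = 3 or -3] flip signs both sides ⇒ neg: x = -3 or 3.

Answer: x ∈ {-3, 3}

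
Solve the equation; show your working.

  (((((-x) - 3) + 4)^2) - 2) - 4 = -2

Step 1. [(((((-x) - 3) + 4)^2) - 2) - 4 = -2] the outer -4 inverts by adding 4 ⇒ sub: ((((-x) - 3) + 4)^2) - 2 = 2.
Step 2. [((((-x) - 3) + 4)^2) - 2 = 2] 2 comes off first (add 2) ⇒ sub: (((-x) - 3) + 4)^2 = 4.
Step 3. [(((-x) - 3) + 4)^2 = 4] 4 ≥ 0, LHS is (·)² — take ±√ ⇒ sqrt: ((-x) - 3) + 4 = 2 or -2.
Step 4. [((-x) - 3) + 4 = 2 or -2] the outer +4 inverts by subtracting 4, so sub: (-x) - 3 = -2 or -6.
Step 5. [(-x) - 3 = -2 or -6] peel the -3: add 3 from each side. So sub: -x = 1 or -3.
Step 6. [-x = 1 or -3] flip signs both sides, so neg: x = -1 or 3.

Answer: x ∈ {-1, 3}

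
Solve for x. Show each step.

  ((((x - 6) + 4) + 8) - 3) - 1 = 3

Step 1. [((((x - 6) + 4) + 8) - 3) - 1 = 3] add 1: x sits inside (… - 1), so sub: (((x - 6) + 4) + 8) - 3 = 4.
Step 2. [(((x - 6) + 4) + 8) - 3 = 4] peel the -3: add 3 from each side, so sub: ((x - 6) + 4) + 8 = 7.
Step 3. [((x - 6) + 4) + 8 = 7] +8 is outermost — subtract 8 both sides. So sub: (x - 6) + 4 = -1.
Step 4. [(x - 6) + 4 = -1] +4 is outermost — subtract 4 both sides. So sub: x - 6 = -5.
Step 5. [x - 6 = -5] peel the -6: add 6 from each side. So sub: x = 1.

Answer: x ∈ {1}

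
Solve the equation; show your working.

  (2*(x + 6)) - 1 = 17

Step 1. [(2*(x + 6)) - 1 = 17] peel the -1: add 1 from each side ⇒ sub: 2*(x + 6) = 18.
Step 2. [2*(x + 6) = 18] 2 out front; divide by 2, so div: x + 6 = 9.
Step 3. [x + 6 = 9] the outer +6 inverts by subtracting 6, so sub: x = 3.

Answer: x ∈ {3}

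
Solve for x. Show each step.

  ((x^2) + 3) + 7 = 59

Step 1. [((x^2) + 3) + 7 = 59] +7 is outermost — subtract 7 both sides, so sub: (x^2) + 3 = 52.
Step 2. [(x^2) + 3 = 52] the outer +3 inverts by subtracting 3, so sub: x^2 = 49.
Step 3. [x^2 = 49] LHS squared, RHS 49 ≥ 0: apply √ (±), so sqrt: x = 7 or -7.

Answer: x ∈ {-7, 7}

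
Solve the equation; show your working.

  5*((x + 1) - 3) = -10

Step 1. [5*((x + 1) - 3) = -10] divide by the outer 5, so div: (x + 1) - 3 = -2.
Step 2. [(x + 1) - 3 = -2] 3 comes off first (add 3). So sub: x + 1 = 1.
Step 3. [x + 1 = 1] 1 comes off first (subtract 1), so sub: x = 0.

Answer: x ∈ {0}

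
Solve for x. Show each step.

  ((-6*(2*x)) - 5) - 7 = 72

Step 1. [((-6*(2*x)) - 5) - 7 = 72] -7 is outermost — add 7 both sides ⇒ sub: (-6*(2*x)) - 5 = 79.
Step 2. [(-6*(2*x)) - 5 = 79] the outer -5 inverts by adding 5 ⇒ sub: -6*(2*x) = 84.
Step 3. [-6*(2*x) = 84] -6 out front; divide by -6 ⇒ div: 2*x = -14.
Step 4. [2*x = -14] leading coefficient 2: divide by 2 ⇒ div: x = -7.

Answer: x ∈ {-7}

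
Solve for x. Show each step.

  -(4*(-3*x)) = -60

Step 1. [-(4*(-3*x)) = -60] leading − — multiply by −1, so neg: 4*(-3*x) = 60.
Step 2. [4*(-3*x) = 60] 4·(inner) — divide through by 4 ⇒ div: -3*x = 15.
Step 3. [-3*x = 15] divide by the outer -3. So div: x = -5.

Answer: x ∈ {-5}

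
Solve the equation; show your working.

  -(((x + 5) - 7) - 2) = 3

Step 1. [-(((x + 5) - 7) - 2) = 3] LHS negated; negate both sides, so neg: ((x + 5) - 7) - 2 = -3.
Step 2. [((x + 5) - 7) - 2 = -3] 2 comes off first (add 2) ⇒ sub: (x + 5) - 7 = -1.
Step 3. [(x + 5) - 7 = -1] the outer -7 inverts by adding 7 ⇒ sub: x + 5 = 6.
Step 4. [x + 5 = 6] the outer +5 inverts by subtracting 5, so sub: x = 1.

Answer: x ∈ {1}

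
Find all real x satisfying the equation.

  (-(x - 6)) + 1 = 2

Step 1. [(-(x - 6)) + 1 = 2] the outer +1 inverts by subtracting 1. So sub: -(x - 6) = 1.
Step 2. [-(x - 6) = 1] flip signs both sides, so neg: x - 6 = -1.
Step 3. [x - 6 = -1] -6 is outermost — add 6 both sides, so sub: x = 5.

Answer: x ∈ {5}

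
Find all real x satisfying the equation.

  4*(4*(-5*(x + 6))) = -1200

Step 1. [4*(4*(-5*(x + 6))) = -1200] leading coefficient 4: divide by 4, so div: 4*(-5*(x + 6)) = -300.
Step 2. [4*(-5*(x + 6)) = -300] LHS = 4·(…); ÷4 both sides, so div: -5*(x + 6) = -75.
Step 3. [-5*(x + 6) = -75] -5 out front; divide by -5. So div: x + 6 = 15.
Step 4. [x + 6 = 15] peel the +6: subtract 6 from each side, so sub: x = 9.

Answer: x ∈ {9}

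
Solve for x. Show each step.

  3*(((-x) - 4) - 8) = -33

Step 1. [3*(((-x) - 4) - 8) = -33] leading coefficient 3: divide by 3. So div: ((-x) - 4) - 8 = -11.
Step 2. [((-x) - 4) - 8 = -11] 8 comes off first (add 8) ⇒ sub: (-x) - 4 = -3.
Step 3. [(-x) - 4 = -3] -4 is outermost — add 4 both sides. So sub: -x = 1.
Step 4. [-x = 1] flip signs both sides, so neg: x = -1.

Answer: x ∈ {-1}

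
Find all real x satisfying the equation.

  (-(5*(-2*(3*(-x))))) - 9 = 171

Step 1. [(-(5*(-2*(3*(-x))))) - 9 = 171] the outer -9 inverts by adding 9. So sub: -(5*(-2*(3*(-x)))) = 180.
Step 2. [-(5*(-2*(3*(-x)))) = 180] flip signs both sides. So neg: 5*(-2*(3*(-x))) = -180.
Step 3. [5*(-2*(3*(-x))) = -180] 5·(inner) — divide through by 5 ⇒ div: -2*(3*(-x)) = -36.
Step 4. [-2*(3*(-x)) = -36] LHS = -2·(…); ÷-2 both sides, so div: 3*(-x) = 18.
Step 5. [3*(-x) = 18] leading coefficient 3: divide by 3, so div: -x = 6.
Step 6. [-x = 6] LHS negated; negate both sides ⇒ neg: x = -6.

Answer: x ∈ {-6}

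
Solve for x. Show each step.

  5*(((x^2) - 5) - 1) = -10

Step 1. [5*(((x^2) - 5) - 1) = -10] leading coefficient 5: divide by 5, so div: ((x^2) - 5) - 1 = -2.
Step 2. [((x^2) - 5) - 1 = -2] add 1: x sits inside (… - 1), so sub: (x^2) - 5 = -1.
Step 3. [(x^2) - 5 = -1] add 5: x sits inside (… - 5), so sub: x^2 = 4.
Step 4. [x^2 = 4] √ both sides: 4 ≥ 0 gives two branches ⇒ sqrt: x = 2 or -2.

Answer: x ∈ {-2, 2}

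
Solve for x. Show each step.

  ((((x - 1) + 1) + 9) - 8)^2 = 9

Step 1. [((((x - 1) + 1) + 9) - 8)^2 = 9] √ both sides: 9 ≥ 0 gives two branches. So sqrt: (((x - 1) + 1) + 9) - 8 = 3 or -3.
Step 2. [(((x - 1) + 1) + 9) - 8 = 3 or -3] peel the -8: add 8 from each side ⇒ sub: ((x - 1) + 1) + 9 = 11 or 5.
Step 3. [((x - 1) + 1) + 9 = 11 or 5] 9 comes off first (subtract 9). So sub: (x - 1) + 1 = 2 or -4.
Step 4. [(x - 1) + 1 = 2 or -4] the outer +1 inverts by subtracting 1, so sub: x - 1 = 1 or -5.
Step 5. [x - 1 = 1 or -5] the outer -1 inverts by adding 1, so sub: x = 2 or -4.

Answer: x ∈ {-4, 2}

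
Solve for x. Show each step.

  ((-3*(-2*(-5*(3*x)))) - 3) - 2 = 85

Step 1. [((-3*(-2*(-5*(3*x)))) - 3) - 2 = 85] add 2: x sits inside (… - 2). So sub: (-3*(-2*(-5*(3*x)))) - 3 = 87.
Step 2. [(-3*(-2*(-5*(3*x)))) - 3 = 87] -3 divides every term; factor it out, so factor: (-2*(-5*(3*x))) + 1 = -29.
Step 3. [(-2*(-5*(3*x))) + 1 = -29] peel the +1: subtract 1 from each side, so sub: -2*(-5*(3*x)) = -30.
Step 4. [-2*(-5*(3*x)) = -30] LHS = -2·(…); ÷-2 both sides. So div: -5*(3*x) = 15.
Step 5. [-5*(3*x) = 15] leading coefficient -5: divide by -5. So div: 3*x = -3.
Step 6. [3*x = -3] 3·(inner) — divide through by 3, so div: x = -1.

Answer: x ∈ {-1}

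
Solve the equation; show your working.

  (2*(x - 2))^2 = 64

Step 1. [(2*(x - 2))^2 = 64] 64 ≥ 0, LHS is (·)² — take ±√. So sqrt: 2*(x - 2) = 8 or -8.
Step 2. [2*(x - 2) = 8 or -8] 2 out front; divide by 2 ⇒ div: x - 2 = 4 or -4.
Step 3. [x - 2 = 4 or -4] add 2: x sits inside (… - 2), so sub: x = 6 or -2.

Answer: x ∈ {-2, 6}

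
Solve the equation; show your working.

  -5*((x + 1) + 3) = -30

Step 1. [-5*((x + 1) + 3) = -30] divide by the outer -5 ⇒ div: (x + 1) + 3 = 6.
Step 2. [(x + 1) + 3 = 6] peel the +3: subtract 3 from each side ⇒ sub: x + 1 = 3.
Step 3. [x + 1 = 3] peel the +1: subtract 1 from each side, so sub: x = 2.

Answer: x ∈ {2}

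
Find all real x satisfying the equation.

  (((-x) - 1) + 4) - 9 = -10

Step 1. [(((-x) - 1) + 4) - 9 = -10] 9 comes off first (add 9). So sub: ((-x) - 1) + 4 = -1.
Step 2. [((-x) - 1) + 4 = -1] +4 is outermost — subtract 4 both sides ⇒ sub: (-x) - 1 = -5.
Step 3. [(-x) - 1 = -5] -1 is outermost — add 1 both sides ⇒ sub: -x = -4.
Step 4. [-x = -4] flip signs both sides ⇒ neg: x = 4.

Answer: x ∈ {4}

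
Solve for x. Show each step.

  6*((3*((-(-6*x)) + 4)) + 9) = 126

Step 1. [6*((3*((-(-6*x)) + 4)) + 9) = 126] 6·(inner) — divide through by 6, so div: (3*((-(-6*x)) + 4)) + 9 = 21.
Step 2. [(3*((-(-6*x)) + 4)) + 9 = 21] 3 divides every term; factor it out ⇒ factor: ((-(-6*x)) + 4) + 3 = 7.
Step 3. [((-(-6*x)) + 4) + 3 = 7] subtract 3: x sits inside (… + 3), so sub: (-(-6*x)) + 4 = 4.
Step 4. [(-(-6*x)) + 4 = 4] 4 comes off first (subtract 4) ⇒ sub: -(-6*x) = 0.
Step 5. [-(-6*x) = 0] leading − — multiply by −1, so neg: -6*x = 0.
Step 6. [-6*x = 0] divide by the outer -6 ⇒ div: x = 0.

Answer: x ∈ {0}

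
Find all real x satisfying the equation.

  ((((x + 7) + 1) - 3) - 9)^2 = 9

Step 1. [((((x + 7) + 1) - 3) - 9)^2 = 9] √ both sides: 9 ≥ 0 gives two branches, so sqrt: (((x + 7) + 1) - 3) - 9 = 3 or -3.
Step 2. [(((x + 7) + 1) - 3) - 9 = 3 or -3] 9 comes off first (add 9), so sub: ((x + 7) + 1) - 3 = 12 or 6.
Step 3. [((x + 7) + 1) - 3 = 12 or 6] the outer -3 inverts by adding 3, so sub: (x + 7) + 1 = 15 or 9.
Step 4. [(x + 7) + 1 = 15 or 9] 1 comes off first (subtract 1) ⇒ sub: x + 7 = 14 or 8.
Step 5. [x + 7 = 14 or 8] +7 is outermost — subtract 7 both sides, so sub: x = 7 or 1.

Answer: x ∈ {1, 7}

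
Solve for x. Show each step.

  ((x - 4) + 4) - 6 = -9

Step 1. [((x - 4) + 4) - 6 = -9] 6 comes off first (add 6) ⇒ sub: (x - 4) + 4 = -3.
Step 2. [(x - 4) + 4 = -3] 4 comes off first (subtract 4) ⇒ sub: x - 4 = -7.
Step 3. [x - 4 = -7] add 4: x sits inside (… - 4) ⇒ sub: x = -3.

Answer: x ∈ {-3}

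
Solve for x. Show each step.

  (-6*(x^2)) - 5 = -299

Step 1. [(-6*(x^2)) - 5 = -299] -5 is outermost — add 5 both sides. So sub: -6*(x^2) = -294.
Step 2. [-6*(x^2) = -294] divide by the outer -6, so div: x^2 = 49.
Step 3. [x^2 = 49] LHS squared, RHS 49 ≥ 0: apply √ (±). So sqrt: x = 7 or -7.

Answer: x ∈ {-7, 7}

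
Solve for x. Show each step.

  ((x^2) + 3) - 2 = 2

Step 1. [((x^2) + 3) - 2 = 2] peel the -2: add 2 from each side, so sub: (x^2) + 3 = 4.
Step 2. [(x^2) + 3 = 4] the outer +3 inverts by subtracting 3 ⇒ sub: x^2 = 1.
Step 3. [x^2 = 1] √ both sides: 1 ≥ 0 gives two branches. So sqrt: x = 1 or -1.

Answer: x ∈ {-1, 1}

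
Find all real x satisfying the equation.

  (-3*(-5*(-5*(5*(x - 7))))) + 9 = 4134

Step 1. [(-3*(-5*(-5*(5*(x - 7))))) + 9 = 4134] the outer +9 inverts by subtracting 9 ⇒ sub: -3*(-5*(-5*(5*(x - 7)))) = 4125.
Step 2. [-3*(-5*(-5*(5*(x - 7)))) = 4125] leading coefficient -3: divide by -3. So div: -5*(-5*(5*(x - 7))) = -1375.
Step 3. [-5*(-5*(5*(x - 7))) = -1375] leading coefficient -5: divide by -5, so div: -5*(5*(x - 7)) = 275.
Step 4. [-5*(5*(x - 7)) = 275] leading coefficient -5: divide by -5, so div: 5*(x - 7) = -55.
Step 5. [5*(x - 7) = -55] 5 out front; divide by 5, so div: x - 7 = -11.
Step 6. [x - 7 = -11] peel the -7: add 7 from each side, so sub: x = -4.

Answer: x ∈ {-4}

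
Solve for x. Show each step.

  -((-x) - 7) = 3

Step 1. [-((-x) - 7) = 3] flip signs both sides ⇒ neg: (-x) - 7 = -3.
Step 2. [(-x) - 7 = -3] add 7: x sits inside (… - 7) ⇒ sub: -x = 4.
Step 3. [-x = 4] leading − — multiply by −1 ⇒ neg: x = -4.

Answer: x ∈ {-4}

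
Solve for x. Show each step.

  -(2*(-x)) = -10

Step 1. [-(2*(-x)) = -10] LHS negated; negate both sides, so neg: 2*(-x) = 10.
Step 2. [2*(-x) = 10] LHS = 2·(…); ÷2 both sides, so div: -x = 5.
Step 3. [-x = 5] LHS negated; negate both sides. So neg: x = -5.

Answer: x ∈ {-5}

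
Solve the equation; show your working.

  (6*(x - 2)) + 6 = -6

Step 1. [(6*(x - 2)) + 6 = -6] 6 | LHS and 6 | -6: pull 6 out ⇒ factor: (x - 2) + 1 = -1.
Step 2. [(x - 2) + 1 = -1] 1 comes off first (subtract 1). So sub: x - 2 = -2.
Step 3. [x - 2 = -2] peel the -2: add 2 from each side ⇒ sub: x = 0.

Answer: x ∈ {0}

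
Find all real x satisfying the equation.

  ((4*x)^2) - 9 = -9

Step 1. [((4*x)^2) - 9 = -9] peel the -9: add 9 from each side ⇒ sub: (4*x)^2 = 0.
Step 2. [(4*x)^2 = 0] LHS squared, RHS 0 ≥ 0: apply √ (±) ⇒ sqrt: 4*x = 0.
Step 3. [4*x = 0] 4 out front; divide by 4, so div: x = 0.

Answer: x ∈ {0}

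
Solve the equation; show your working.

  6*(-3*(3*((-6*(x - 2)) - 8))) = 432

Step 1. [6*(-3*(3*((-6*(x - 2)) - 8))) = 432] leading coefficient 6: divide by 6. So div: -3*(3*((-6*(x - 2)) - 8)) = 72.
Step 2. [-3*(3*((-6*(x - 2)) - 8)) = 72] -3·(inner) — divide through by -3, so div: 3*((-6*(x - 2)) - 8) = -24.
Step 3. [3*((-6*(x - 2)) - 8) = -24] divide by the outer 3 ⇒ div: (-6*(x - 2)) - 8 = -8.
Step 4. [(-6*(x - 2)) - 8 = -8] add 8: x sits inside (… - 8). So sub: -6*(x - 2) = 0.
Step 5. [-6*(x - 2) = 0] leading coefficient -6: divide by -6. So div: x - 2 = 0.
Step 6. [x - 2 = 0] 2 comes off first (add 2) ⇒ sub: x = 2.

Answer: x ∈ {2}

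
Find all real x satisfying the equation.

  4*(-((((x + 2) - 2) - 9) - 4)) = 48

Step 1. [4*(-((((x + 2) - 2) - 9) - 4)) = 48] 4 out front; divide by 4, so div: -((((x + 2) - 2) - 9) - 4) = 12.
Step 2. [-((((x + 2) - 2) - 9) - 4) = 12] flip signs both sides. So neg: (((x + 2) - 2) - 9) - 4 = -12.
Step 3. [(((x + 2) - 2) - 9) - 4 = -12] peel the -4: add 4 from each side, so sub: ((x + 2) - 2) - 9 = -8.
Step 4. [((x + 2) - 2) - 9 = -8] 9 comes off first (add 9), so sub: (x + 2) - 2 = 1.
Step 5. [(x + 2) - 2 = 1] 2 comes off first (add 2). So sub: x + 2 = 3.
Step 6. [x + 2 = 3] the outer +2 inverts by subtracting 2, so sub: x = 1.

Answer: x ∈ {1}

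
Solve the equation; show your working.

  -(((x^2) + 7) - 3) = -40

Step 1. [-(((x^2) + 7) - 3) = -40] leading − — multiply by −1. So neg: ((x^2) + 7) - 3 = 40.
Step 2. [((x^2) + 7) - 3 = 40] peel the -3: add 3 from each side ⇒ sub: (x^2) + 7 = 43.
Step 3. [(x^2) + 7 = 43] subtract 7: x sits inside (… + 7), so sub: x^2 = 36.
Step 4. [x^2 = 36] 36 ≥ 0, LHS is (·)² — take ±√ ⇒ sqrt: x = 6 or -6.

Answer: x ∈ {-6, 6}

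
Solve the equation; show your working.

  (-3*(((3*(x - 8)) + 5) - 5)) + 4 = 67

Step 1. [(-3*(((3*(x - 8)) + 5) - 5)) + 4 = 67] subtract 4: x sits inside (… + 4), so sub: -3*(((3*(x - 8)) + 5) - 5) = 63.
Step 2. [-3*(((3*(x - 8)) + 5) - 5) = 63] -3·(inner) — divide through by -3, so div: ((3*(x - 8)) + 5) - 5 = -21.
Step 3. [((3*(x - 8)) + 5) - 5 = -21] add 5: x sits inside (… - 5), so sub: (3*(x - 8)) + 5 = -16.
Step 4. [(3*(x - 8)) + 5 = -16] +5 is outermost — subtract 5 both sides, so sub: 3*(x - 8) = -21.
Step 5. [3*(x - 8) = -21] LHS = 3·(…); ÷3 both sides. So div: x - 8 = -7.
Step 6. [x - 8 = -7] peel the -8: add 8 from each side. So sub: x = 1.

Answer: x ∈ {1}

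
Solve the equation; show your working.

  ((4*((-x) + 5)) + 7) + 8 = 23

Step 1. [((4*((-x) + 5)) + 7) + 8 = 23] +8 is outermost — subtract 8 both sides ⇒ sub: (4*((-x) + 5)) + 7 = 15.
Step 2. [(4*((-x) + 5)) + 7 = 15] +7 is outermost — subtract 7 both sides, so sub: 4*((-x) + 5) = 8.
Step 3. [4*((-x) + 5) = 8] divide by the outer 4, so div: (-x) + 5 = 2.
Step 4. [(-x) + 5 = 2] peel the +5: subtract 5 from each side, so sub: -x = -3.
Step 5. [-x = -3] leading − — multiply by −1, so neg: x = 3.

Answer: x ∈ {3}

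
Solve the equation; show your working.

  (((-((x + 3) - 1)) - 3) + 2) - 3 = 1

Step 1. [(((-((x + 3) - 1)) - 3) + 2) - 3 = 1] -3 is outermost — add 3 both sides ⇒ sub: ((-((x + 3) - 1)) - 3) + 2 = 4.
Step 2. [((-((x + 3) - 1)) - 3) + 2 = 4] subtract 2: x sits inside (… + 2). So sub: (-((x + 3) - 1)) - 3 = 2.
Step 3. [(-((x + 3) - 1)) - 3 = 2] the outer -3 inverts by adding 3. So sub: -((x + 3) - 1) = 5.
Step 4. [-((x + 3) - 1) = 5] leading − — multiply by −1. So neg: (x + 3) - 1 = -5.
Step 5. [(x + 3) - 1 = -5] 1 comes off first (add 1), so sub: x + 3 = -4.
Step 6. [x + 3 = -4] subtract 3: x sits inside (… + 3). So sub: x = -7.

Answer: x ∈ {-7}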